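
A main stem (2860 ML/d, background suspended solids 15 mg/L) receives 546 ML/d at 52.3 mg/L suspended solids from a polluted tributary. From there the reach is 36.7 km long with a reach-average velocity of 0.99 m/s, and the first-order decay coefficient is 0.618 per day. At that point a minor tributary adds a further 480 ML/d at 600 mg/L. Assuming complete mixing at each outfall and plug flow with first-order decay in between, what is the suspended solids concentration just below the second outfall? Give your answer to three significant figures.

Mass balance: C = (2860·15.00 + 546.0·52.30) / 3406 = 71460/3406 = 20.98 mg/L; combined flow 3406 ML/d.
Travel time t = 36.7·1000 / 0.99 = 37070 s = 10.30 h.
Applying C = C₀e^(−kt): 20.98 × 0.7671 = 16.09 mg/L.
At the second outfall, C = (3406·16.09 + 480.0·600.0) / (3406 + 480.0) = 88.22 mg/L.

88.2 mg/L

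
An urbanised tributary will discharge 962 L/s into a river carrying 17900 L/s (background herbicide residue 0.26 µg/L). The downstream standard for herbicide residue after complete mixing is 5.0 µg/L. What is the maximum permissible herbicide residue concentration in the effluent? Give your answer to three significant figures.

At the limit, (Qr·Cr + Qe·Cₑ)/(Qr + Qe) = 5.0:
Cₑ = (18860·5.0 − 17900·0.2600) / 962.0 = 93.20 µg/L.

93.2 µg/L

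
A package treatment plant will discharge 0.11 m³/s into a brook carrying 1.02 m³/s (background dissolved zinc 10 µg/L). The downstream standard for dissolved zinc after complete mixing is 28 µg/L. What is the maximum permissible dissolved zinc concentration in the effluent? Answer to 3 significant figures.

At the limit, (Qr·Cr + Qe·Cₑ)/(Qr + Qe) = 28:
Cₑ = (1.130·28 − 1.020·10.00) / 0.1100 = 194.9 µg/L.

195 µg/L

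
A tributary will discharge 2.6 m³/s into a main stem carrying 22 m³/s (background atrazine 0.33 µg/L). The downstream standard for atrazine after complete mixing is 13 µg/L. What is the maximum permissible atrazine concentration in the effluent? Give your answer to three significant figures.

At the limit, (Qr·Cr + Qe·Cₑ)/(Qr + Qe) = 13:
Cₑ = (24.60·13 − 22.00·0.3300) / 2.600 = 120.2 µg/L.

120 µg/L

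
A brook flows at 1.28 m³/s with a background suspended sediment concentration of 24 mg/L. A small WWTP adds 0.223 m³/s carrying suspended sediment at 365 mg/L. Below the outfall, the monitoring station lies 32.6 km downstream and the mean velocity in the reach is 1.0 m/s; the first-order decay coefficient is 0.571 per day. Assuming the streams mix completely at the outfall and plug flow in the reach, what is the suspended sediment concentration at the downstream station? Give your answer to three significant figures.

60.1 mg/L

Mass balance: C = (1.280·24.00 + 0.2230·365.0) / 1.503 = 112.1/1.503 = 74.59 mg/L.
Travel time t = 32.6·1000 / 1.0 = 32600 s = 9.056 h.
First-order decay: C = 74.59·exp(−k·t) = 74.59·0.8062 = 60.14 mg/L.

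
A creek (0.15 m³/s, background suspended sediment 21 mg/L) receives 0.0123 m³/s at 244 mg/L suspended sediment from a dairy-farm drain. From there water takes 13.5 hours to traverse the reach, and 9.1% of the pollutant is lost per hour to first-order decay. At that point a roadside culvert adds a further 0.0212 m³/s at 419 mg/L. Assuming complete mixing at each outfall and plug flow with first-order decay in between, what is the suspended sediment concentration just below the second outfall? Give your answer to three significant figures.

57.7 mg/L

Flow-weighted average: C = (0.1500·21.00 + 0.01230·244.0) / 0.1623 = 6.151/0.1623 = 37.90 mg/L; combined flow 0.1623 m³/s.
9.1%/h lost → k = −ln(1 − 0.091) = 0.09541 h⁻¹.
After decay, C = 37.90 × e^(−kt) = 37.90 × 0.2758 = 10.45 mg/L.
Second outfall: C = (0.1623·10.45 + 0.02120·419.0)/0.1835 = 57.65 mg/L.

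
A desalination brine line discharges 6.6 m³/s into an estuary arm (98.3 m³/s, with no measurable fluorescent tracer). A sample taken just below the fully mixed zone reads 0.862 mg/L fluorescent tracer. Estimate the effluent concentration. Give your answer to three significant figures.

13.7 mg/L

Mass balance: 98.30·0 + 6.600·Cₑ = 104.9·0.8620
→ Cₑ = (104.9·0.8620 − 98.30·0) / 6.600 = 13.70 mg/L.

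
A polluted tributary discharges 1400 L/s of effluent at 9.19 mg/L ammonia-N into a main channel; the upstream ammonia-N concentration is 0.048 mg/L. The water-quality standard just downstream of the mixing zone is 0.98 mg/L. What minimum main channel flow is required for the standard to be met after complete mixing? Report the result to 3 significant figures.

12300 L/s

Set C_mix = 0.98: (Q·0.04800 + 1400·9.190) / (Q + 1400) = 0.98
→ Q = 1400·(9.190 − 0.98)/(0.98 − 0.04800) = 12330 L/s.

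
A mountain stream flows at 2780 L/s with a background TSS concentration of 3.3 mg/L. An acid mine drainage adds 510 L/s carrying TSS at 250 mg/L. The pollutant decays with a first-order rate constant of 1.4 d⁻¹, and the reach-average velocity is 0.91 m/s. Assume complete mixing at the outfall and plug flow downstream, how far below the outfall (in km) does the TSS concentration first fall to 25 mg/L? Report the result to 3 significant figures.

Mass balance: C = (2780·3.300 + 510.0·250.0) / 3290 = 136700/3290 = 41.54 mg/L.
Set 41.54·exp(−k·t) = 25 → t = ln(41.54/25)/k = 31340 s = 8.706 h.
Distance = v·t = 0.91·31340 = 28520 m = 28.52 km.

28.5 km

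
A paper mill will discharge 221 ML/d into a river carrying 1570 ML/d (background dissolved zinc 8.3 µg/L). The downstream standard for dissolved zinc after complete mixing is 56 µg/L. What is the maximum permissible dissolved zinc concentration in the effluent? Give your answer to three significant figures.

395 µg/L

At the limit, (Qr·Cr + Qe·Cₑ)/(Qr + Qe) = 56:
Cₑ = (1791·56 − 1570·8.300) / 221.0 = 394.9 µg/L.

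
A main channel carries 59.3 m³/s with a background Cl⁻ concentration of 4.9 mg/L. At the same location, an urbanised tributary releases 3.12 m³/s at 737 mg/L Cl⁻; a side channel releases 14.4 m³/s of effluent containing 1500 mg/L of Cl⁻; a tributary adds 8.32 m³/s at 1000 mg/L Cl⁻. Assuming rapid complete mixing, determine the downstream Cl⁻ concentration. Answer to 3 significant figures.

Mass balance: C = (59.30·4.900 + 3.120·737.0 + 14.40·1500 + 8.320·1000) / 85.14 = 32510/85.14 = 381.8 mg/L.

382 mg/L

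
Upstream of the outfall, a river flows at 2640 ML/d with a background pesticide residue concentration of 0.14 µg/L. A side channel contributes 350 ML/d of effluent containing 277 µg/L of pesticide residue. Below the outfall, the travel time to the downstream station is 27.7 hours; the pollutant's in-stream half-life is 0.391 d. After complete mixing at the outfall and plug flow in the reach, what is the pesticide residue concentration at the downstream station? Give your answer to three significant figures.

4.21 µg/L

Mass balance: C = (2640·0.1400 + 350.0·277.0) / 2990 = 97320/2990 = 32.55 µg/L.
Half-life 0.391 d → k = ln 2 / 0.391 = 1.773 d⁻¹.
After decay, C = 32.55 × e^(−kt) = 32.55 × 0.1292 = 4.207 µg/L.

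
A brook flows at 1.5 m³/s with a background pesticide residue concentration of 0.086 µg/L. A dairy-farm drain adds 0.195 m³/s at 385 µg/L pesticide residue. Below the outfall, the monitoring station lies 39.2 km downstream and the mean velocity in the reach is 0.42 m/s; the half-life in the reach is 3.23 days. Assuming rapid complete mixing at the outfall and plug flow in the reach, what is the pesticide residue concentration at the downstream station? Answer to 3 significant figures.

35.2 µg/L

After mixing, C = (1.500·0.08600 + 0.1950·385.0) / 1.695 = 75.20/1.695 = 44.37 µg/L.
Travel time t = 39.2·1000 / 0.42 = 93330 s = 25.93 h.
Half-life 3.23 d → k = ln 2 / 3.23 = 0.2146 d⁻¹.
Applying C = C₀e^(−kt): 44.37 × 0.7931 = 35.19 µg/L.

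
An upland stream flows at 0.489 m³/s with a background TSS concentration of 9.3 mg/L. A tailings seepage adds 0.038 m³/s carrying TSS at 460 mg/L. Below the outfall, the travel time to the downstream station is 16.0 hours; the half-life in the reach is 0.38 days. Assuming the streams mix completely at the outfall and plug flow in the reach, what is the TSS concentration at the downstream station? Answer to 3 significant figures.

12.4 mg/L

After mixing, C = (0.4890·9.300 + 0.03800·460.0) / 0.5270 = 22.03/0.5270 = 41.80 mg/L.
Half-life 0.38 d → k = ln 2 / 0.38 = 1.824 d⁻¹.
First-order decay: C = 41.80·exp(−k·t) = 41.80·0.2964 = 12.39 mg/L.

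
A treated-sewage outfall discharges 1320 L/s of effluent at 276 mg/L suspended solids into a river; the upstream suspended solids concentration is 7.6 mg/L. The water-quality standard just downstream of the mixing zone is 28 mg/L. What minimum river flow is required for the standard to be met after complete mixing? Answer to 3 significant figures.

16000 L/s

Set C_mix = 28: (Q·7.600 + 1320·276.0) / (Q + 1320) = 28
→ Q = 1320·(276.0 − 28)/(28 − 7.600) = 16050 L/s.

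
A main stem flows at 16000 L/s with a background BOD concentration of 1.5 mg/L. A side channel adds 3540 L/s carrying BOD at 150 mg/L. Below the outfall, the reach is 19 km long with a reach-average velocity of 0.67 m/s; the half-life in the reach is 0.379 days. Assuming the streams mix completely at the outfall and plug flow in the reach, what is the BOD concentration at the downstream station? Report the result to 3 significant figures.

Conservation of mass: C = (16000·1.500 + 3540·150.0) / 19540 = 555000/19540 = 28.40 mg/L.
Travel time t = 19·1000 / 0.67 = 28360 s = 7.877 h.
Half-life 0.379 d → k = ln 2 / 0.379 = 1.829 d⁻¹.
After decay, C = 28.40 × e^(−kt) = 28.40 × 0.5487 = 15.58 mg/L.

15.6 mg/L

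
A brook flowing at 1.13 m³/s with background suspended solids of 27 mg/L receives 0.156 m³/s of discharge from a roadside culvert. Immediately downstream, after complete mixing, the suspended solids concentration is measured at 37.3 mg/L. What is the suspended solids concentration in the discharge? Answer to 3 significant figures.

Mass balance: 1.130·27.00 + 0.1560·Cₑ = 1.286·37.30
→ Cₑ = (1.286·37.30 − 1.130·27.00) / 0.1560 = 111.9 mg/L.

112 mg/L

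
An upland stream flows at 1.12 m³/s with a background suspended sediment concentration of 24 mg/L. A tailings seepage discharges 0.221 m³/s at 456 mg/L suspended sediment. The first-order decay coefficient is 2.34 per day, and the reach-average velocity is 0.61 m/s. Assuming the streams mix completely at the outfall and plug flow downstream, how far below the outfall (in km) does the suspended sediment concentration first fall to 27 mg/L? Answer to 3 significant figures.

28.4 km

After mixing, C = (1.120·24.00 + 0.2210·456.0) / 1.341 = 127.7/1.341 = 95.19 mg/L.
Set 95.19·exp(−k·t) = 27 → t = ln(95.19/27)/k = 46530 s = 12.92 h.
Distance = v·t = 0.61·46530 = 28380 m = 28.38 km.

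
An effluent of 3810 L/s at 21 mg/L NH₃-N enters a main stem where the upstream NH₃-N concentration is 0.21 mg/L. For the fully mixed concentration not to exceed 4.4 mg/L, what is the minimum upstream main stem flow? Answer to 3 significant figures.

Set C_mix = 4.4: (Q·0.2100 + 3810·21.00) / (Q + 3810) = 4.4
→ Q = 3810·(21.00 − 4.4)/(4.4 − 0.2100) = 15090 L/s.

15100 L/s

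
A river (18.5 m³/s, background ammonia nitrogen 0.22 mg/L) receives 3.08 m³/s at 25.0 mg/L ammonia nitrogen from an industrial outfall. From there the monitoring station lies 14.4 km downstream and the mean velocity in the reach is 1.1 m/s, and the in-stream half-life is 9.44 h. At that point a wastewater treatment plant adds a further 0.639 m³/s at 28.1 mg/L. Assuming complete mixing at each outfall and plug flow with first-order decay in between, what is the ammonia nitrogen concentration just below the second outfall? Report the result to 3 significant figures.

After mixing, C = (18.50·0.2200 + 3.080·25.00) / 21.58 = 81.07/21.58 = 3.757 mg/L; combined flow 21.58 m³/s.
Travel time t = 14.4·1000 / 1.1 = 13090 s = 3.636 h.
Half-life 9.44 h → k = ln 2 / 9.44 = 0.07343 h⁻¹ = 1.762 d⁻¹.
Applying C = C₀e^(−kt): 3.757 × 0.7657 = 2.876 mg/L.
At the second outfall, C = (21.58·2.876 + 0.6390·28.10) / (21.58 + 0.6390) = 3.602 mg/L.

3.60 mg/L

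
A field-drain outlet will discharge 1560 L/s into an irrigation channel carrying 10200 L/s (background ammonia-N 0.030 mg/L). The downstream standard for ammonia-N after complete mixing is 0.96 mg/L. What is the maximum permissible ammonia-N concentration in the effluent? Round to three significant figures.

At the limit, (Qr·Cr + Qe·Cₑ)/(Qr + Qe) = 0.96:
Cₑ = (11760·0.96 − 10200·0.03000) / 1560 = 7.041 mg/L.

7.04 mg/L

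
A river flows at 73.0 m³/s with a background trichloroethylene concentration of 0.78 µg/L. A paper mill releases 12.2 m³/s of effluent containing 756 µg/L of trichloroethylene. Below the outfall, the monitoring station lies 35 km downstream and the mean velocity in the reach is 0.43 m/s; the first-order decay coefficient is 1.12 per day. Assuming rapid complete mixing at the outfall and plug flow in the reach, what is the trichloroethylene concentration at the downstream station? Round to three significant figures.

37.9 µg/L

Flow-weighted average: C = (73.00·0.7800 + 12.20·756.0) / 85.20 = 9280/85.20 = 108.9 µg/L.
Travel time t = 35·1000 / 0.43 = 81400 s = 22.61 h.
First-order decay: C = 108.9·exp(−k·t) = 108.9·0.3481 = 37.92 µg/L.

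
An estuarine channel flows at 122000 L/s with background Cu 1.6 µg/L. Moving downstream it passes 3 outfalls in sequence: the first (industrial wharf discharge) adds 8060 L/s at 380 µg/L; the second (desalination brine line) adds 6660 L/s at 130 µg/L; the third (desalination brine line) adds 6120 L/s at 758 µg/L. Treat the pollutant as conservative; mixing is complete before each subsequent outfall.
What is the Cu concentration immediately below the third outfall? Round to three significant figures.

Outfall 1: combined Q = 130100 L/s; C = (122000·1.600 + 8060·380.0)/130100 = 25.05 µg/L.
Outfall 2: combined Q = 136700 L/s; C = (130100·25.05 + 6660·130.0)/136700 = 30.16 µg/L.
Outfall 3: combined Q = 142800 L/s; C = (136700·30.16 + 6120·758.0)/142800 = 61.35 µg/L.

61.3 µg/L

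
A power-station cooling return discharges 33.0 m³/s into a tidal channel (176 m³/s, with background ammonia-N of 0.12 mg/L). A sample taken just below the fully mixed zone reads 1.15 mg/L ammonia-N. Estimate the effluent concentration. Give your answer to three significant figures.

Mass balance: 176.0·0.1200 + 33.00·Cₑ = 209.0·1.150
→ Cₑ = (209.0·1.150 − 176.0·0.1200) / 33.00 = 6.643 mg/L.

6.64 mg/L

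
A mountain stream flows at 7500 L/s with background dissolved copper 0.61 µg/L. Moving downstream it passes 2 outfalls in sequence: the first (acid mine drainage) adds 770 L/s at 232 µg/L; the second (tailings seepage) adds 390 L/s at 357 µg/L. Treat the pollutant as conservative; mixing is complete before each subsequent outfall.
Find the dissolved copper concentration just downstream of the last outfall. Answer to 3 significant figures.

After outfall 1: Q = 7500 + 770.0 = 8270 L/s; C = (7500·0.6100 + 770.0·232.0)/8270 = 22.15 µg/L.
After outfall 2: Q = 8270 + 390.0 = 8660 L/s; C = (8270·22.15 + 390.0·357.0)/8660 = 37.23 µg/L.

37.2 µg/L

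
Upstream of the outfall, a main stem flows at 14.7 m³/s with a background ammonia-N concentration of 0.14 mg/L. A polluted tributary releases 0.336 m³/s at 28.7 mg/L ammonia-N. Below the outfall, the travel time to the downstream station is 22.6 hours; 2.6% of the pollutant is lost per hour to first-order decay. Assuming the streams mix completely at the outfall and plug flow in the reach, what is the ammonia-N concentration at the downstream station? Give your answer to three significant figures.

0.429 mg/L

Conservation of mass: C = (14.70·0.1400 + 0.3360·28.70) / 15.04 = 11.70/15.04 = 0.7782 mg/L.
2.6%/h lost → k = −ln(1 − 0.026) = 0.02634 h⁻¹.
First-order decay: C = 0.7782·exp(−k·t) = 0.7782·0.5514 = 0.4291 mg/L.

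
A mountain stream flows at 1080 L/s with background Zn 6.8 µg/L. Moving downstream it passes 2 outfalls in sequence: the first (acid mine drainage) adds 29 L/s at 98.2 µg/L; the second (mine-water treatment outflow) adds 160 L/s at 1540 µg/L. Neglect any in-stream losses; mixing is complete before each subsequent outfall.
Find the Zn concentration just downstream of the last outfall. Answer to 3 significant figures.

202 µg/L

Below outfall 1: Q → 1109 L/s, C = (1080·6.800 + 29.00·98.20)/1109 = 9.190 µg/L.
Below outfall 2: Q → 1269 L/s, C = (1109·9.190 + 160.0·1540)/1269 = 202.2 µg/L.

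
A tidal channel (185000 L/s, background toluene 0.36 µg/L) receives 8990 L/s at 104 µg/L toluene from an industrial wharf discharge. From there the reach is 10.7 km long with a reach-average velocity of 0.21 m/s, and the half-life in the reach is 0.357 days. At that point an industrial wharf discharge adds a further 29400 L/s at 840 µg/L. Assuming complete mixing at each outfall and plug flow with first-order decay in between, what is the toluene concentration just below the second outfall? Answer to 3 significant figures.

Mixed concentration C = ΣQC/ΣQ = (185000·0.3600 + 8990·104.0) / 194000 = 1002000/194000 = 5.163 µg/L; combined flow 194000 L/s.
Travel time t = 10.7·1000 / 0.21 = 50950 s = 14.15 h.
Half-life 0.357 d → k = ln 2 / 0.357 = 1.942 d⁻¹.
Applying C = C₀e^(−kt): 5.163 × 0.3182 = 1.643 µg/L.
At the second outfall, C = (194000·1.643 + 29400·840.0) / (194000 + 29400) = 112.0 µg/L.

112 µg/L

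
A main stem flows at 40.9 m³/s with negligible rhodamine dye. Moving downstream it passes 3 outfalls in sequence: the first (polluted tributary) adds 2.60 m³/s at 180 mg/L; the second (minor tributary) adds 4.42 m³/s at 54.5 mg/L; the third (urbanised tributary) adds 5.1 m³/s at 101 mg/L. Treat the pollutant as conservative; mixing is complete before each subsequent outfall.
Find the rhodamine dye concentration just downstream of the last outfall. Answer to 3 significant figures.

Below outfall 1: Q → 43.50 m³/s, C = (40.90·0 + 2.600·180.0)/43.50 = 10.76 mg/L.
Below outfall 2: Q → 47.92 m³/s, C = (43.50·10.76 + 4.420·54.50)/47.92 = 14.79 mg/L.
Below outfall 3: Q → 53.02 m³/s, C = (47.92·14.79 + 5.100·101.0)/53.02 = 23.09 mg/L.

23.1 mg/L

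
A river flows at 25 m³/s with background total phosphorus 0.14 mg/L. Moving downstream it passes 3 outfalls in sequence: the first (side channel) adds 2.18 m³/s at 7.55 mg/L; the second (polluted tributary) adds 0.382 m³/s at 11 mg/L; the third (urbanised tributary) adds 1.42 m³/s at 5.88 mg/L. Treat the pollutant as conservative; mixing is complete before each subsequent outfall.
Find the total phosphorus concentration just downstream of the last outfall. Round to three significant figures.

1.12 mg/L

Below outfall 1: Q → 27.18 m³/s, C = (25.00·0.1400 + 2.180·7.550)/27.18 = 0.7343 mg/L.
Below outfall 2: Q → 27.56 m³/s, C = (27.18·0.7343 + 0.3820·11.00)/27.56 = 0.8766 mg/L.
Below outfall 3: Q → 28.98 m³/s, C = (27.56·0.8766 + 1.420·5.880)/28.98 = 1.122 mg/L.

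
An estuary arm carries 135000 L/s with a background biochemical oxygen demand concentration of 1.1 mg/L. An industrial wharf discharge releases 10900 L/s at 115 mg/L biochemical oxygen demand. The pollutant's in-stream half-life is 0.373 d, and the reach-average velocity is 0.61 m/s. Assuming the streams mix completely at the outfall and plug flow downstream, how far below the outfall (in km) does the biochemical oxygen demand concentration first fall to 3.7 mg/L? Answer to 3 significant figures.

27.1 km

Mass balance: C = (135000·1.100 + 10900·115.0) / 145900 = 1402000/145900 = 9.609 mg/L.
Half-life 0.373 d → k = ln 2 / 0.373 = 1.858 d⁻¹.
Set 9.609·exp(−k·t) = 3.7 → t = ln(9.609/3.7)/k = 44370 s = 12.33 h.
Distance = v·t = 0.61·44370 = 27070 m = 27.07 km.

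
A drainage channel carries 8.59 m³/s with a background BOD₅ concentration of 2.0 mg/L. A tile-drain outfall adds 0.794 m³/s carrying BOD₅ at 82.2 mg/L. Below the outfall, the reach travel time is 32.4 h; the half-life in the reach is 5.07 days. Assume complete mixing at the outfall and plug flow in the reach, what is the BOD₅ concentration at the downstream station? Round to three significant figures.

7.31 mg/L

Mixed concentration C = ΣQC/ΣQ = (8.590·2.000 + 0.7940·82.20) / 9.384 = 82.45/9.384 = 8.786 mg/L.
Half-life 5.07 d → k = ln 2 / 5.07 = 0.1367 d⁻¹.
First-order decay: C = 8.786·exp(−k·t) = 8.786·0.8315 = 7.305 mg/L.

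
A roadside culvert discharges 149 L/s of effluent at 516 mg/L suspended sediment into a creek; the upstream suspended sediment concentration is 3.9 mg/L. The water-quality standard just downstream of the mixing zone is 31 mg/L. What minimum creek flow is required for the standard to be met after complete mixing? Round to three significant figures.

Set C_mix = 31: (Q·3.900 + 149.0·516.0) / (Q + 149.0) = 31
→ Q = 149.0·(516.0 − 31)/(31 − 3.900) = 2667 L/s.

2670 L/s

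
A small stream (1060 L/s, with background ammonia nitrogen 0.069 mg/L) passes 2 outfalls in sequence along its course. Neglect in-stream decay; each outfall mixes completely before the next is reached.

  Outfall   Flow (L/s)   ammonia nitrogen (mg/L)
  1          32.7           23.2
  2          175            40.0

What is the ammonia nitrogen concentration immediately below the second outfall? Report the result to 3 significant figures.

After outfall 1: Q = 1060 + 32.70 = 1093 L/s; C = (1060·0.06900 + 32.70·23.20)/1093 = 0.7612 mg/L.
After outfall 2: Q = 1093 + 175.0 = 1268 L/s; C = (1093·0.7612 + 175.0·40.00)/1268 = 6.178 mg/L.

6.18 mg/L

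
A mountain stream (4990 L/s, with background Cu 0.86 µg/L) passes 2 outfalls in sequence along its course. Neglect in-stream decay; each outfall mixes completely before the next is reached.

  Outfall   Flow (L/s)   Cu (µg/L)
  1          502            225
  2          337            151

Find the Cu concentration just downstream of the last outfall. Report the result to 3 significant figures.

28.8 µg/L

Below outfall 1: Q → 5492 L/s, C = (4990·0.8600 + 502.0·225.0)/5492 = 21.35 µg/L.
Below outfall 2: Q → 5829 L/s, C = (5492·21.35 + 337.0·151.0)/5829 = 28.84 µg/L.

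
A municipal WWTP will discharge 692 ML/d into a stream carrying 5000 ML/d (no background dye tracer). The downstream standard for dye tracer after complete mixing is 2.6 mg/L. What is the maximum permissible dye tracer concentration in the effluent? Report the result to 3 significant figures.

21.4 mg/L

At the limit, (Qr·Cr + Qe·Cₑ)/(Qr + Qe) = 2.6:
Cₑ = (5692·2.6 − 5000·0) / 692.0 = 21.39 mg/L.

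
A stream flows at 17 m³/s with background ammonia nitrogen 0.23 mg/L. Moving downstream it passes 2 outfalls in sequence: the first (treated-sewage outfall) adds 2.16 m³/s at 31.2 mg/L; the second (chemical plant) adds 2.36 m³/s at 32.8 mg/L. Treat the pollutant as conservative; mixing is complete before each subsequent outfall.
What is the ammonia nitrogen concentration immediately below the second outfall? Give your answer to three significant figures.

Below outfall 1: Q → 19.16 m³/s, C = (17.00·0.2300 + 2.160·31.20)/19.16 = 3.721 mg/L.
Below outfall 2: Q → 21.52 m³/s, C = (19.16·3.721 + 2.360·32.80)/21.52 = 6.910 mg/L.

6.91 mg/L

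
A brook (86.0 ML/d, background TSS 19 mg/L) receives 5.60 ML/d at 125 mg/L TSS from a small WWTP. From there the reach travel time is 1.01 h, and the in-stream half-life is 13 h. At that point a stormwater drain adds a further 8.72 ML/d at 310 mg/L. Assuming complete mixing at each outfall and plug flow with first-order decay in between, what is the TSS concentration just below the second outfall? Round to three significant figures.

49.0 mg/L

Conservation of mass: C = (86.00·19.00 + 5.600·125.0) / 91.60 = 2334/91.60 = 25.48 mg/L; combined flow 91.60 ML/d.
Half-life 13 h → k = ln 2 / 13 = 0.05332 h⁻¹ = 1.280 d⁻¹.
Decay over the reach: 25.48·exp(−kt) = 25.48·0.9476 = 24.14 mg/L.
At the second outfall, C = (91.60·24.14 + 8.720·310.0) / (91.60 + 8.720) = 48.99 mg/L.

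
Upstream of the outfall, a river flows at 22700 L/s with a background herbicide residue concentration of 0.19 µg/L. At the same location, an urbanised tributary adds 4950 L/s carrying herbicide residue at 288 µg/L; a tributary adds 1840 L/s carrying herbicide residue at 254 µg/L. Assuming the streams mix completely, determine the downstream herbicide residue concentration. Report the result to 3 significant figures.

Mass balance: C = (22700·0.1900 + 4950·288.0 + 1840·254.0) / 29490 = 1897000/29490 = 64.34 µg/L.

64.3 µg/L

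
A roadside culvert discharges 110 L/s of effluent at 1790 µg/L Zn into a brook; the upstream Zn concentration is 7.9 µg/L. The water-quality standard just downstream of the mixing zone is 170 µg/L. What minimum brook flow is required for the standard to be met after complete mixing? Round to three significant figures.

1100 L/s

Set C_mix = 170: (Q·7.900 + 110.0·1790) / (Q + 110.0) = 170
→ Q = 110.0·(1790 − 170)/(170 − 7.900) = 1099 L/s.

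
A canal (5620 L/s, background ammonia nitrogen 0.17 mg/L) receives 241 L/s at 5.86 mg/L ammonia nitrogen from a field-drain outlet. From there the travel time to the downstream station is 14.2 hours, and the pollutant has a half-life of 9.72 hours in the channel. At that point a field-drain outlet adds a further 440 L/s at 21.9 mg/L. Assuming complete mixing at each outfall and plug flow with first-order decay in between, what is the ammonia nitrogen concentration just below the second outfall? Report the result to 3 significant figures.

1.67 mg/L

Flow-weighted average: C = (5620·0.1700 + 241.0·5.860) / 5861 = 2368/5861 = 0.4040 mg/L; combined flow 5861 L/s.
Half-life 9.72 h → k = ln 2 / 9.72 = 0.07131 h⁻¹ = 1.711 d⁻¹.
After decay, C = 0.4040 × e^(−kt) = 0.4040 × 0.3633 = 0.1467 mg/L.
Second outfall: C = (5861·0.1467 + 440.0·21.90)/6301 = 1.666 mg/L.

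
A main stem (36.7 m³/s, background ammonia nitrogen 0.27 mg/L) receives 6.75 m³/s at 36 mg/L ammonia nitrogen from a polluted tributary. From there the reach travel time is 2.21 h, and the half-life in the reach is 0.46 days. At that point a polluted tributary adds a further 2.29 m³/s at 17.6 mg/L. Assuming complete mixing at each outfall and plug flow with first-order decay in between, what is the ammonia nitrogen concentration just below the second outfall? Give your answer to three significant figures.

5.69 mg/L

Conservation of mass: C = (36.70·0.2700 + 6.750·36.00) / 43.45 = 252.9/43.45 = 5.821 mg/L; combined flow 43.45 m³/s.
Half-life 0.46 d → k = ln 2 / 0.46 = 1.507 d⁻¹.
After decay, C = 5.821 × e^(−kt) = 5.821 × 0.8704 = 5.067 mg/L.
Second outfall: C = (43.45·5.067 + 2.290·17.60)/45.74 = 5.694 mg/L.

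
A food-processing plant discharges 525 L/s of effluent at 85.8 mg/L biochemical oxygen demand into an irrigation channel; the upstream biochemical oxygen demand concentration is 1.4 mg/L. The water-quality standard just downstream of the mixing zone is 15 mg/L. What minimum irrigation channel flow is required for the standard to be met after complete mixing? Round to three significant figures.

2730 L/s

Set C_mix = 15: (Q·1.400 + 525.0·85.80) / (Q + 525.0) = 15
→ Q = 525.0·(85.80 − 15)/(15 − 1.400) = 2733 L/s.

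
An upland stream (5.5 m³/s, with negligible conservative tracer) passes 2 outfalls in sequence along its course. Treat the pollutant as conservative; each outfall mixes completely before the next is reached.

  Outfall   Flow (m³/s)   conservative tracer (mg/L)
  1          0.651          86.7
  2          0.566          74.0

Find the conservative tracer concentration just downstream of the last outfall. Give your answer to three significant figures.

Below outfall 1: Q → 6.151 m³/s, C = (5.500·0 + 0.6510·86.70)/6.151 = 9.176 mg/L.
Below outfall 2: Q → 6.717 m³/s, C = (6.151·9.176 + 0.5660·74.00)/6.717 = 14.64 mg/L.

14.6 mg/L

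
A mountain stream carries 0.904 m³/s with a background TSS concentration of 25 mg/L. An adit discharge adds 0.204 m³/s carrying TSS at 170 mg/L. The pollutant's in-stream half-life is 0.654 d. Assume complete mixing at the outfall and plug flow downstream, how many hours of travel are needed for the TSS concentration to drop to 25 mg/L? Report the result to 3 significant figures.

Conservation of mass: C = (0.9040·25.00 + 0.2040·170.0) / 1.108 = 57.28/1.108 = 51.70 mg/L.
Half-life 0.654 d → k = ln 2 / 0.654 = 1.060 d⁻¹.
51.70·exp(−k·t) = 25 → t = ln(51.70/25)/k = 59230 s = 16.45 h.

16.5 h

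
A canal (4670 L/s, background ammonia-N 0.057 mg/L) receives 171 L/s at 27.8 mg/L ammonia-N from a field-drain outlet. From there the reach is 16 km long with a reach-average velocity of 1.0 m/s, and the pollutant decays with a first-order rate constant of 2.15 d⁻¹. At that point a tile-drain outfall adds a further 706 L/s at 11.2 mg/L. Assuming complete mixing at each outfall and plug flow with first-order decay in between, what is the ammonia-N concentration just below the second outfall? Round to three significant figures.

2.03 mg/L

Mixed concentration C = ΣQC/ΣQ = (4670·0.05700 + 171.0·27.80) / 4841 = 5020/4841 = 1.037 mg/L; combined flow 4841 L/s.
Travel time t = 16·1000 / 1.0 = 16000 s = 4.444 h.
Decay over the reach: 1.037·exp(−kt) = 1.037·0.6716 = 0.6964 mg/L.
At the second outfall, C = (4841·0.6964 + 706.0·11.20) / (4841 + 706.0) = 2.033 mg/L.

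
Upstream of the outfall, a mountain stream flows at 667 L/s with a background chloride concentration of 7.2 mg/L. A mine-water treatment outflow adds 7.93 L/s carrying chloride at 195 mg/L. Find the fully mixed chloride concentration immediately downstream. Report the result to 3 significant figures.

9.41 mg/L

Flow-weighted average: C = (667.0·7.200 + 7.930·195.0) / 674.9 = 6349/674.9 = 9.407 mg/L.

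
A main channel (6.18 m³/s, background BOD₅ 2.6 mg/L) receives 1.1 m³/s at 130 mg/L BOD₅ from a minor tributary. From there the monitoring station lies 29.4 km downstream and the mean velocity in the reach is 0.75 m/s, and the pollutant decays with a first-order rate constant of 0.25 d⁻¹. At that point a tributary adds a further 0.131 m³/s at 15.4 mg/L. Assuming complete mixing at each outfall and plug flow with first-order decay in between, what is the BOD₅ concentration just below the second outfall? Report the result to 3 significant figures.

Mass balance: C = (6.180·2.600 + 1.100·130.0) / 7.280 = 159.1/7.280 = 21.85 mg/L; combined flow 7.280 m³/s.
Travel time t = 29.4·1000 / 0.75 = 39200 s = 10.89 h.
First-order decay: C = 21.85·exp(−k·t) = 21.85·0.8928 = 19.51 mg/L.
Second outfall: C = (7.280·19.51 + 0.1310·15.40)/7.411 = 19.43 mg/L.

19.4 mg/L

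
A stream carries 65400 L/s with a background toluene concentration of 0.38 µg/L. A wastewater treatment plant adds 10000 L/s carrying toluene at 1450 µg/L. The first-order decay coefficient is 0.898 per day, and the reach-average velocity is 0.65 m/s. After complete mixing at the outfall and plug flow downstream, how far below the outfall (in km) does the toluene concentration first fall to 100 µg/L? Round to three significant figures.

Conservation of mass: C = (65400·0.3800 + 10000·1450) / 75400 = 14520000/75400 = 192.6 µg/L.
Set 192.6·exp(−k·t) = 100 → t = ln(192.6/100)/k = 63080 s = 17.52 h.
Distance = v·t = 0.65·63080 = 41000 m = 41.00 km.

41.0 km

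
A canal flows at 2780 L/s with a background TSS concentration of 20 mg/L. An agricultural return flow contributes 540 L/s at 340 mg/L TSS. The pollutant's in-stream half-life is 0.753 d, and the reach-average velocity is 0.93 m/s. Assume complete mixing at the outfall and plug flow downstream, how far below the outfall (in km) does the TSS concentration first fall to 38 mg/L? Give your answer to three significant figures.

55.8 km

Conservation of mass: C = (2780·20.00 + 540.0·340.0) / 3320 = 239200/3320 = 72.05 mg/L.
Half-life 0.753 d → k = ln 2 / 0.753 = 0.9205 d⁻¹.
Set 72.05·exp(−k·t) = 38 → t = ln(72.05/38)/k = 60050 s = 16.68 h.
Distance = v·t = 0.93·60050 = 55840 m = 55.84 km.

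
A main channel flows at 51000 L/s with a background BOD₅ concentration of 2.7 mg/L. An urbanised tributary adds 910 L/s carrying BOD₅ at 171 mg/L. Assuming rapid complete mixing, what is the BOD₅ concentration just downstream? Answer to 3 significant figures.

After mixing, C = (51000·2.700 + 910.0·171.0) / 51910 = 293300/51910 = 5.650 mg/L.

5.65 mg/L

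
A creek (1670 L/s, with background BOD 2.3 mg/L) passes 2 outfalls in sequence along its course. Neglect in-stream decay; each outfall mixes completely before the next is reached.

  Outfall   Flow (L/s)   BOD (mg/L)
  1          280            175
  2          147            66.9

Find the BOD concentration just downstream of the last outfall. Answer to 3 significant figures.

29.9 mg/L

Below outfall 1: Q → 1950 L/s, C = (1670·2.300 + 280.0·175.0)/1950 = 27.10 mg/L.
Below outfall 2: Q → 2097 L/s, C = (1950·27.10 + 147.0·66.90)/2097 = 29.89 mg/L.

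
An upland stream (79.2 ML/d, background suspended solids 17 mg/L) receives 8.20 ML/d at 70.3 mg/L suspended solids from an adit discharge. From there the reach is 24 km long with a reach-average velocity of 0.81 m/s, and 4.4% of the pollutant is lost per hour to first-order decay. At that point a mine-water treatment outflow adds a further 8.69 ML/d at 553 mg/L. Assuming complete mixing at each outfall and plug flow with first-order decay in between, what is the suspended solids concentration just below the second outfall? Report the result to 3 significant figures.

63.8 mg/L

After mixing, C = (79.20·17.00 + 8.200·70.30) / 87.40 = 1923/87.40 = 22.00 mg/L; combined flow 87.40 ML/d.
Travel time t = 24·1000 / 0.81 = 29630 s = 8.230 h.
4.4%/h lost → k = −ln(1 − 0.044) = 0.04500 h⁻¹.
Applying C = C₀e^(−kt): 22.00 × 0.6905 = 15.19 mg/L.
Second outfall: C = (87.40·15.19 + 8.690·553.0)/96.09 = 63.83 mg/L.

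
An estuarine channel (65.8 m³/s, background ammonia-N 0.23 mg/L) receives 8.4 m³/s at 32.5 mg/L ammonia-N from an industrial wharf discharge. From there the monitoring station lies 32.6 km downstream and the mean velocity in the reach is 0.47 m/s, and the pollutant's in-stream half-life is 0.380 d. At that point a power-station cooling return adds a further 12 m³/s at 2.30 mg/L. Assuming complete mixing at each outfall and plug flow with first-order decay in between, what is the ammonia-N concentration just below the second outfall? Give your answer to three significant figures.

1.09 mg/L

Mass balance: C = (65.80·0.2300 + 8.400·32.50) / 74.20 = 288.1/74.20 = 3.883 mg/L; combined flow 74.20 m³/s.
Travel time t = 32.6·1000 / 0.47 = 69360 s = 19.27 h.
Half-life 0.380 d → k = ln 2 / 0.380 = 1.824 d⁻¹.
First-order decay: C = 3.883·exp(−k·t) = 3.883·0.2312 = 0.8979 mg/L.
Second outfall: C = (74.20·0.8979 + 12.00·2.300)/86.20 = 1.093 mg/L.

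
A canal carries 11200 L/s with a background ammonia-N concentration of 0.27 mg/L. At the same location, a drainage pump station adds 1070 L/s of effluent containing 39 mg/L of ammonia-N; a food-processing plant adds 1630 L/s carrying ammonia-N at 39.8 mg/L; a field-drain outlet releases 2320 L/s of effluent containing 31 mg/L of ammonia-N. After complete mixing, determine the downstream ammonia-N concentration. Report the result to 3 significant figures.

Flow-weighted average: C = (11200·0.2700 + 1070·39.00 + 1630·39.80 + 2320·31.00) / 16220 = 181500/16220 = 11.19 mg/L.

11.2 mg/L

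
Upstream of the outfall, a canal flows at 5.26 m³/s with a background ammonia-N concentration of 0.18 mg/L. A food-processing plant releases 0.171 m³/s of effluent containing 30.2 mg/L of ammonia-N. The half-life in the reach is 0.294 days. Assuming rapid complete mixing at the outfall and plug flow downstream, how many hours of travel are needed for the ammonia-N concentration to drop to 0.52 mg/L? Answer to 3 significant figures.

7.86 h

Conservation of mass: C = (5.260·0.1800 + 0.1710·30.20) / 5.431 = 6.111/5.431 = 1.125 mg/L.
Half-life 0.294 d → k = ln 2 / 0.294 = 2.358 d⁻¹.
1.125·exp(−k·t) = 0.52 → t = ln(1.125/0.52)/k = 28290 s = 7.858 h.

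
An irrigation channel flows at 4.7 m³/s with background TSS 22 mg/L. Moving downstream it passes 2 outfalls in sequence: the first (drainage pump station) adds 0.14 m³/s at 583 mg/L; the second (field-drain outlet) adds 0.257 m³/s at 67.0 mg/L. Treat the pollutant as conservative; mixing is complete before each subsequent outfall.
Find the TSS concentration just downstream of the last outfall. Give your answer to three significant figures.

Outfall 1: combined Q = 4.840 m³/s; C = (4.700·22.00 + 0.1400·583.0)/4.840 = 38.23 mg/L.
Outfall 2: combined Q = 5.097 m³/s; C = (4.840·38.23 + 0.2570·67.00)/5.097 = 39.68 mg/L.

39.7 mg/L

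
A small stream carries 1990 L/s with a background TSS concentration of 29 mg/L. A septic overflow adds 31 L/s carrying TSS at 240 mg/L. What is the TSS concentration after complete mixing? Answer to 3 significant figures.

Mixed concentration C = ΣQC/ΣQ = (1990·29.00 + 31.00·240.0) / 2021 = 65150/2021 = 32.24 mg/L.

32.2 mg/L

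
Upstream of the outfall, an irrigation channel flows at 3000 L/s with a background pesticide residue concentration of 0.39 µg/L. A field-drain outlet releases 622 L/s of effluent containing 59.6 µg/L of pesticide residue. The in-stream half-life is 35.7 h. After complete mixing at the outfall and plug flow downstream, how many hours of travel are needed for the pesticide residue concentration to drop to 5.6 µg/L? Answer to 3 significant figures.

After mixing, C = (3000·0.3900 + 622.0·59.60) / 3622 = 38240/3622 = 10.56 µg/L.
Half-life 35.7 h → k = ln 2 / 35.7 = 0.01942 h⁻¹ = 0.4660 d⁻¹.
10.56·exp(−k·t) = 5.6 → t = ln(10.56/5.6)/k = 117600 s = 32.66 h.

32.7 h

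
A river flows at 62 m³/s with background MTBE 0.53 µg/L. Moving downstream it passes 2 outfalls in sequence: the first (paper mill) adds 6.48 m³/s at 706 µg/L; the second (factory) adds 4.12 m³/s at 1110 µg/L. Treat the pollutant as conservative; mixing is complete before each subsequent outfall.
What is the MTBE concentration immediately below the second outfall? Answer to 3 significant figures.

126 µg/L

Below outfall 1: Q → 68.48 m³/s, C = (62.00·0.5300 + 6.480·706.0)/68.48 = 67.29 µg/L.
Below outfall 2: Q → 72.60 m³/s, C = (68.48·67.29 + 4.120·1110)/72.60 = 126.5 µg/L.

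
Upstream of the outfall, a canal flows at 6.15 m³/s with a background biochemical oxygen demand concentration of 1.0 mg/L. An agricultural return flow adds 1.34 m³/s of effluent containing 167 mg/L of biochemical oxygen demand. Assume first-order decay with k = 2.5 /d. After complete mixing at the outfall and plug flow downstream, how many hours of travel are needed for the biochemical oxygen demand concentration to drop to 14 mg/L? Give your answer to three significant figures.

Flow-weighted average: C = (6.150·1.000 + 1.340·167.0) / 7.490 = 229.9/7.490 = 30.70 mg/L.
30.70·exp(−k·t) = 14 → t = ln(30.70/14)/k = 27130 s = 7.537 h.

7.54 h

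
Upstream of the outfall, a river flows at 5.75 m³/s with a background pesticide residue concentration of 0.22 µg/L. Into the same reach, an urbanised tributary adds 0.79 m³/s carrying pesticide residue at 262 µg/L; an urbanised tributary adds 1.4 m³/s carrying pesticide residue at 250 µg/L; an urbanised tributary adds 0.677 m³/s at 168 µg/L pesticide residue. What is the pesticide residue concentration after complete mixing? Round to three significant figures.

Flow-weighted average: C = (5.750·0.2200 + 0.7900·262.0 + 1.400·250.0 + 0.6770·168.0) / 8.617 = 672.0/8.617 = 77.98 µg/L.

78.0 µg/L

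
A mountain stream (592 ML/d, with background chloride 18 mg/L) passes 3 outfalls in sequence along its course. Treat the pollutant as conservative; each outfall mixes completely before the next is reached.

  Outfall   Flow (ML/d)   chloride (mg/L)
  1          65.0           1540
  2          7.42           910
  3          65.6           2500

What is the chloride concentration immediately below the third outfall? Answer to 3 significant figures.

386 mg/L

Below outfall 1: Q → 657.0 ML/d, C = (592.0·18.00 + 65.00·1540)/657.0 = 168.6 mg/L.
Below outfall 2: Q → 664.4 ML/d, C = (657.0·168.6 + 7.420·910.0)/664.4 = 176.9 mg/L.
Below outfall 3: Q → 730.0 ML/d, C = (664.4·176.9 + 65.60·2500)/730.0 = 385.6 mg/L.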